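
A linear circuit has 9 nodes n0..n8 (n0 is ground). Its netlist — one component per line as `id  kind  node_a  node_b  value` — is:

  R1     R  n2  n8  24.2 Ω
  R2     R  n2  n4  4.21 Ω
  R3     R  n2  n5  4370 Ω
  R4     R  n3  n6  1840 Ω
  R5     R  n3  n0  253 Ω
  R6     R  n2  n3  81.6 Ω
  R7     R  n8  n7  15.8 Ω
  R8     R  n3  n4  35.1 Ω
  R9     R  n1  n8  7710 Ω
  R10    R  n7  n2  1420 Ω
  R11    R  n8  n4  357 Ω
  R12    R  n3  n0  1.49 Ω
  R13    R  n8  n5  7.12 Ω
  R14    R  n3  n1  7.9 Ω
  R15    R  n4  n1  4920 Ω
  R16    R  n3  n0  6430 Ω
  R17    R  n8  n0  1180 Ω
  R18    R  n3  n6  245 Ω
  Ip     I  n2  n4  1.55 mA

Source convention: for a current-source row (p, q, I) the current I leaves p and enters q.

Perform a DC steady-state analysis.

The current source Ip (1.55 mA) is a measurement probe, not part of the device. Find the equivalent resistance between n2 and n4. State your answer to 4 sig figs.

MNA unknowns: 8 node voltages V₁..V_8
R1: Y=0.04132 on G[2,8]
R2: Y=0.2375 on G[2,4]
R3: Y=0.0002288 on G[2,5]
R4: Y=0.0005435 on G[3,6]
R5: Y=0.003953 on G[3,0]
R6: Y=0.01225 on G[2,3]
R7: Y=0.06329 on G[8,7]
R8: Y=0.02849 on G[3,4]
R9: Y=0.0001297 on G[1,8]
R10: Y=0.0007042 on G[7,2]
R11: Y=0.002801 on G[8,4]
R12: Y=0.6711 on G[3,0]
R13: Y=0.1404 on G[8,5]
R14: Y=0.1266 on G[3,1]
R15: Y=0.0002033 on G[4,1]
R16: Y=0.0001555 on G[3,0]
R17: Y=0.0008475 on G[8,0]
R18: Y=0.004082 on G[3,6]
Ip: z[2]−=0.00155, z[4]+=0.00155
solve → V1=4.007e-06, V2=-0.004264, V3=4.763e-06, V4=0.001957, V5=-0.003796, V6=4.763e-06, V7=-0.003800, V8=-0.003795

R_eq = 4.014 Ω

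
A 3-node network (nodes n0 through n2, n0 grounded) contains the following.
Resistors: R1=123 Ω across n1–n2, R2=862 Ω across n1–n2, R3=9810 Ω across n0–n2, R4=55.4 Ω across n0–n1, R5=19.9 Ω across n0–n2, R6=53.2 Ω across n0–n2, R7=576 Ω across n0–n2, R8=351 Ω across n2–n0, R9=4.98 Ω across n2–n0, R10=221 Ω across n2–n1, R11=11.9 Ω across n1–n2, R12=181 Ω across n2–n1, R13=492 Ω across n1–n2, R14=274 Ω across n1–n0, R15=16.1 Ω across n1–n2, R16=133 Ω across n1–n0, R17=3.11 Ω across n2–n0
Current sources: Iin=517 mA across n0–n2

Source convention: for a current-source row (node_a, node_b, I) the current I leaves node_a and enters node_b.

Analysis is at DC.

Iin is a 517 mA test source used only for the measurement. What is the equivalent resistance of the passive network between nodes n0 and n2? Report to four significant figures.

Apply KCL at each of the 2 non-ground nodes and solve the resulting linear system.
Node n1: branches {R1, R2, R4, R10, R11, R12, R13, R14, R15, R16} → V_1 = 0.7089
Node n2: branches {R1, R2, R3, R5, R6, R7, R8, R9, R10, R11, R12, R13, R15, R17, Iin} → V_2 = 0.8326

R_eq = 1.610 Ω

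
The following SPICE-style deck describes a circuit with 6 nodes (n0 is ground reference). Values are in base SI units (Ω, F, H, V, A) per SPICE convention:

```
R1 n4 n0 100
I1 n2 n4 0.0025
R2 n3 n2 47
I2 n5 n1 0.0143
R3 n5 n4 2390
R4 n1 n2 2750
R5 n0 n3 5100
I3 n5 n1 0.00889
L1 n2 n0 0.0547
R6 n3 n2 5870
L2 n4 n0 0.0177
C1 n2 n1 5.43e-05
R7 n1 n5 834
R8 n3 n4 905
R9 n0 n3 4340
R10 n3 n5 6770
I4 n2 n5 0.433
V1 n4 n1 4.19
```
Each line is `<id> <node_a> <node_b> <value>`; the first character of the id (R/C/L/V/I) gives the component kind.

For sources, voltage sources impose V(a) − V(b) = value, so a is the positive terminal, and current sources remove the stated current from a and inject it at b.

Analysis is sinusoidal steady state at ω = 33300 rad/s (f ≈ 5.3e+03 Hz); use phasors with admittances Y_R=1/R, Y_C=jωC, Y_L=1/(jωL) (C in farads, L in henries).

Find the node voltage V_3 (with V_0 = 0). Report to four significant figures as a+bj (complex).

MNA unknowns: 5 node voltages V₁..V_5 plus 1 source current (V1)
R1: Y=0.01000+0.000j on G[4,0]
I1: z[2]−=0.0025, z[4]+=0.0025
R2: Y=0.02128+0.000j on G[3,2]
I2: z[5]−=0.0143, z[1]+=0.0143
R3: Y=0.0004184+0.000j on G[5,4]
R4: Y=0.0003636+0.000j on G[1,2]
R5: Y=0.0001961+0.000j on G[0,3]
I3: z[5]−=0.00889, z[1]+=0.00889
L1: Y=0.000-0.0005490j on G[2,0]
R6: Y=0.0001704+0.000j on G[3,2]
L2: Y=0.000-0.001697j on G[4,0]
C1: Y=0.000+1.808j on G[2,1]
R7: Y=0.001199+0.000j on G[1,5]
R8: Y=0.001105+0.000j on G[3,4]
R9: Y=0.0002304+0.000j on G[0,3]
R10: Y=0.0001477+0.000j on G[3,5]
I4: z[2]−=0.433, z[5]+=0.433
V1: row V4−V1=4.19, i_V1 at 4,1
solve → V1=-4.059-0.2010j, V2=-4.060+0.01893j, V3=-2.295+0.006775j, V4=0.1309-0.2010j, V5=229.2-0.1836j
aux → i_V1=0.09472+0.002469j

-2.295+0.006775j V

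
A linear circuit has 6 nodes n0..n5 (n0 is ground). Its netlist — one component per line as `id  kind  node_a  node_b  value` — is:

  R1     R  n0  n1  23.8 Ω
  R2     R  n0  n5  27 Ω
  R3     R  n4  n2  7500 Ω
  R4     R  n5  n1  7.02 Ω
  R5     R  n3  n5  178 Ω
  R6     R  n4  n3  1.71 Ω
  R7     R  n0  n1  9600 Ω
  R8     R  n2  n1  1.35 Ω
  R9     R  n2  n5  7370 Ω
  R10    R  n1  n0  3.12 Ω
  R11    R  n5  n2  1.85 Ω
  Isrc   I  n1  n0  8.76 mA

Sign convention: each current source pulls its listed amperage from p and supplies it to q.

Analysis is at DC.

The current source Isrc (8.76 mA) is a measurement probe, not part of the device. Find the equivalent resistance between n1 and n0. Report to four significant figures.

R_eq = 2.520 Ω

MNA unknowns: 5 node voltages V₁..V_5
R1: Y=0.04202 on G[0,1]
R2: Y=0.03704 on G[0,5]
R3: Y=0.0001333 on G[4,2]
R4: Y=0.1425 on G[5,1]
R5: Y=0.005618 on G[3,5]
R6: Y=0.5848 on G[4,3]
R7: Y=0.0001042 on G[0,1]
R8: Y=0.7407 on G[2,1]
R9: Y=0.0001357 on G[2,5]
R10: Y=0.3205 on G[1,0]
R11: Y=0.5405 on G[5,2]
Isrc: z[1]−=0.00876, z[0]+=0.00876
solve → V1=-0.02207, V2=-0.02137, V3=-0.02043, V4=-0.02043, V5=-0.02041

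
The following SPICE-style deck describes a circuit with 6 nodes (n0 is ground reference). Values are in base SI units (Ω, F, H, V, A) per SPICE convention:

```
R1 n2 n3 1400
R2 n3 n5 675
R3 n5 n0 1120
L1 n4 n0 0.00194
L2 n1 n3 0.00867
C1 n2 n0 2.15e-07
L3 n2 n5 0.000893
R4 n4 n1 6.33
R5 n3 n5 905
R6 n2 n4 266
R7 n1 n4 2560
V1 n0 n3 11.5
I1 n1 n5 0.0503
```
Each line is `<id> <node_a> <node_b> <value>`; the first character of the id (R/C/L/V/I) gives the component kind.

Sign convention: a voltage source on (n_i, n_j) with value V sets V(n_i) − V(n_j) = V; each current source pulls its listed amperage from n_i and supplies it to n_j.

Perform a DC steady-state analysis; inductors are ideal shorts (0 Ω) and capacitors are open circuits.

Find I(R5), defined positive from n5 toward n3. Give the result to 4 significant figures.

0.01442 A

MNA unknowns: 5 node voltages V₁..V_5 plus 4 source currents (L1, L2, L3, V1)
R1: Y=0.0007143 on G[2,3]
R2: Y=0.001481 on G[3,5]
R3: Y=0.0008929 on G[5,0]
L1: row V4−V0=0, i_L1 at 4,0
L2: row V1−V3=0, i_L2 at 1,3
C1: Y=0.000 on G[2,0]
L3: row V2−V5=0, i_L3 at 2,5
R4: Y=0.1580 on G[4,1]
R5: Y=0.001105 on G[3,5]
R6: Y=0.003759 on G[2,4]
R7: Y=0.0003906 on G[1,4]
V1: row V0−V3=11.5, i_V1 at 0,3
I1: z[1]−=0.0503, z[5]+=0.0503
solve → V1=-11.50, V2=1.552, V3=-11.50, V4=0.000, V5=1.552
aux → i_L1=-1.815, i_L2=1.771, i_L3=-0.01516, i_V1=-1.814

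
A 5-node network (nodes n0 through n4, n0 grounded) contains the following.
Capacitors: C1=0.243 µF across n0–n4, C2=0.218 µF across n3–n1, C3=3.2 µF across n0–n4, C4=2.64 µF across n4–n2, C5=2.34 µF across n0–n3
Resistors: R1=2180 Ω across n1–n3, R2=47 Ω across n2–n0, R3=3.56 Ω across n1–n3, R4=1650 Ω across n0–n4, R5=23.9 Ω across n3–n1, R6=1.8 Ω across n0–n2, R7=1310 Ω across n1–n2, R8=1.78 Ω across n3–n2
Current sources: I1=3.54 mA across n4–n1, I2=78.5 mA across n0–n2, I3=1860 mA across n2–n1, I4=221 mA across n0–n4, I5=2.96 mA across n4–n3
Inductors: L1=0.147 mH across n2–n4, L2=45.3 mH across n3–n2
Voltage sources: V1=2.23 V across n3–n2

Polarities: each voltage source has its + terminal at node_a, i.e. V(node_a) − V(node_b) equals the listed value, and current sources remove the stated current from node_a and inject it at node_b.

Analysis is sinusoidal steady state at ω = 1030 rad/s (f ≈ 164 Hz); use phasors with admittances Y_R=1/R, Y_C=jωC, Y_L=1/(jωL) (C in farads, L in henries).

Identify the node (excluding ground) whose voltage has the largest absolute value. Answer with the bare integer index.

1

Apply KCL at each of the 4 non-ground nodes and solve the resulting linear system.
Node n1: branches {R1, C2, I1, R3, R5, I3, R7} → V_1 = 8.496-0.01868j
Node n2: branches {R2, L1, I2, I3, R6, R7, L2, R8, C4, V1} → V_2 = 0.5187-0.01469j
Node n3: branches {R1, C2, R3, R5, L2, R8, I5, C5, V1} → V_3 = 2.749-0.01469j
Node n4: branches {C1, I1, L1, R4, C3, I4, C4, I5} → V_4 = 0.5190+0.01776j
Source currents: i(V1)=0.6076+0.04117j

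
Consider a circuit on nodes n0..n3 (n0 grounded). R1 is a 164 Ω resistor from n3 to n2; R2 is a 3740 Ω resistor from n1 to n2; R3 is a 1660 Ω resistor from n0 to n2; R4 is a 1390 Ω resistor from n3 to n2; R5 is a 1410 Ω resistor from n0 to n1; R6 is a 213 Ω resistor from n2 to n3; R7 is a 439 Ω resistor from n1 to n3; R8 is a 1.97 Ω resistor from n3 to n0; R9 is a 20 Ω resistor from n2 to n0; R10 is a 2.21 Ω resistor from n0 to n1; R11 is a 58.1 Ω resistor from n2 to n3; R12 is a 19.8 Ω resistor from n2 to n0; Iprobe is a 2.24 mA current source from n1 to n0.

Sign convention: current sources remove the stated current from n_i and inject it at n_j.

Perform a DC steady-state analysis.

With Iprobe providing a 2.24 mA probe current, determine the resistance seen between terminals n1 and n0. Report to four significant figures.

R_eq = 2.194 Ω

MNA unknowns: 3 node voltages V₁..V_3
R1: Y=0.006098 on G[3,2]
R2: Y=0.0002674 on G[1,2]
R3: Y=0.0006024 on G[0,2]
R4: Y=0.0007194 on G[3,2]
R5: Y=0.0007092 on G[0,1]
R6: Y=0.004695 on G[2,3]
R7: Y=0.002278 on G[1,3]
R8: Y=0.5076 on G[3,0]
R9: Y=0.05000 on G[2,0]
R10: Y=0.4525 on G[0,1]
R11: Y=0.01721 on G[2,3]
R12: Y=0.05051 on G[2,0]
Iprobe: z[1]−=0.00224, z[0]+=0.00224
solve → V1=-0.004915, V2=-1.487e-05, V3=-2.158e-05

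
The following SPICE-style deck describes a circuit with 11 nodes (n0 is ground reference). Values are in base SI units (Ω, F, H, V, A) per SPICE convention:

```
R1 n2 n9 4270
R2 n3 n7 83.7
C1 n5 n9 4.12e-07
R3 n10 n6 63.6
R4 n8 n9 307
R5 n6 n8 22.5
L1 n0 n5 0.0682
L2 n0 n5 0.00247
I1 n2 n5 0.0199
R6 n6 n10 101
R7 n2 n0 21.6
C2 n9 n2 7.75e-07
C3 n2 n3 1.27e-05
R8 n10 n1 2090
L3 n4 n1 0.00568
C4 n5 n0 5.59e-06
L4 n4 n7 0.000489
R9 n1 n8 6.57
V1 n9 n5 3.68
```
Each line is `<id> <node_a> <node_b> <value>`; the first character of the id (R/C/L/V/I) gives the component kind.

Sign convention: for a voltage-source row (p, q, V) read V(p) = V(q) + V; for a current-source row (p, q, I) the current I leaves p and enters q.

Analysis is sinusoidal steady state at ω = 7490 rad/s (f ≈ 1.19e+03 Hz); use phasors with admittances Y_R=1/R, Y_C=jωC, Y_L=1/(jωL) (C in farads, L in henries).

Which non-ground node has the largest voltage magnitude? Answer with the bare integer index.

MNA unknowns: 10 node voltages V₁..V_10 plus 1 source current (V1)
R1: Y=0.0002342+0.000j on G[2,9]
R2: Y=0.01195+0.000j on G[3,7]
C1: Y=0.000+0.003086j on G[5,9]
R3: Y=0.01572+0.000j on G[10,6]
R4: Y=0.003257+0.000j on G[8,9]
R5: Y=0.04444+0.000j on G[6,8]
L1: Y=0.000-0.001958j on G[0,5]
L2: Y=0.000-0.05405j on G[0,5]
I1: z[2]−=0.0199, z[5]+=0.0199
R6: Y=0.009901+0.000j on G[6,10]
R7: Y=0.04630+0.000j on G[2,0]
C2: Y=0.000+0.005805j on G[9,2]
C3: Y=0.000+0.09512j on G[2,3]
R8: Y=0.0004785+0.000j on G[10,1]
L3: Y=0.000-0.02351j on G[4,1]
C4: Y=0.000+0.04187j on G[5,0]
L4: Y=0.000-0.2730j on G[4,7]
R9: Y=0.1522+0.000j on G[1,8]
V1: row V9−V5=3.68, i_V1 at 9,5
solve → V1=1.317+0.9405j, V2=-0.004073+0.6696j, V3=-0.03516+0.5169j, V4=1.192+0.3225j, V5=2.192+0.01333j, V6=1.411+0.9214j, V7=1.181+0.2693j, V8=1.412+0.9212j, V9=5.872+0.01333j, V10=1.410+0.9217j
aux → i_V1=-0.01971-0.04235j

9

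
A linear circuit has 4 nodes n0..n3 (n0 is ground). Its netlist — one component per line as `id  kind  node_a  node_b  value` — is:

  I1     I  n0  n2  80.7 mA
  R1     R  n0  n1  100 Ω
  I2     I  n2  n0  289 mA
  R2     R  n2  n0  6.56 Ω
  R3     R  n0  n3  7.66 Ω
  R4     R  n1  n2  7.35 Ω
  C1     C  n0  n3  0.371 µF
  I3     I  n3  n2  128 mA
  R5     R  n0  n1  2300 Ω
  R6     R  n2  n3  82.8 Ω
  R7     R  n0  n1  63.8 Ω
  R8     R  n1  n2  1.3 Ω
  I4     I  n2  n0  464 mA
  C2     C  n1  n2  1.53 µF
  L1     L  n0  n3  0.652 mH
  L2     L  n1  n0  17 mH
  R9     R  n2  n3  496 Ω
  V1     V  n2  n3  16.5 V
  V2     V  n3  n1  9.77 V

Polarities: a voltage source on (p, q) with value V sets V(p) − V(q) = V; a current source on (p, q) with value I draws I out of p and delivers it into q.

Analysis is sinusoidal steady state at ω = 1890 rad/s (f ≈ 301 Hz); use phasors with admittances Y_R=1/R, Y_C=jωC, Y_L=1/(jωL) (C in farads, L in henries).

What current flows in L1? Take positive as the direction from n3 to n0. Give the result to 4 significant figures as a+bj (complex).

MNA unknowns: 3 node voltages V₁..V_3 plus 2 source currents (V1, V2)
I1: z[0]−=0.0807, z[2]+=0.0807
R1: Y=0.01000+0.000j on G[0,1]
I2: z[2]−=0.289, z[0]+=0.289
R2: Y=0.1524+0.000j on G[2,0]
R3: Y=0.1305+0.000j on G[0,3]
R4: Y=0.1361+0.000j on G[1,2]
C1: Y=0.000+0.0007012j on G[0,3]
I3: z[3]−=0.128, z[2]+=0.128
R5: Y=0.0004348+0.000j on G[0,1]
R6: Y=0.01208+0.000j on G[2,3]
R7: Y=0.01567+0.000j on G[0,1]
R8: Y=0.7692+0.000j on G[1,2]
I4: z[2]−=0.464, z[0]+=0.464
C2: Y=0.000+0.002892j on G[1,2]
L1: Y=0.000-0.8115j on G[0,3]
L2: Y=0.000-0.03112j on G[1,0]
R9: Y=0.002016+0.000j on G[2,3]
V1: row V2−V3=16.5, i_V1 at 2,3
V2: row V3−V1=9.77, i_V2 at 3,1
solve → V1=-10.58-3.186j, V2=15.69-3.186j, V3=-0.8086-3.186j
aux → i_V1=-26.95+0.4097j, i_V2=-24.16+0.1701j

-2.586+0.6562j A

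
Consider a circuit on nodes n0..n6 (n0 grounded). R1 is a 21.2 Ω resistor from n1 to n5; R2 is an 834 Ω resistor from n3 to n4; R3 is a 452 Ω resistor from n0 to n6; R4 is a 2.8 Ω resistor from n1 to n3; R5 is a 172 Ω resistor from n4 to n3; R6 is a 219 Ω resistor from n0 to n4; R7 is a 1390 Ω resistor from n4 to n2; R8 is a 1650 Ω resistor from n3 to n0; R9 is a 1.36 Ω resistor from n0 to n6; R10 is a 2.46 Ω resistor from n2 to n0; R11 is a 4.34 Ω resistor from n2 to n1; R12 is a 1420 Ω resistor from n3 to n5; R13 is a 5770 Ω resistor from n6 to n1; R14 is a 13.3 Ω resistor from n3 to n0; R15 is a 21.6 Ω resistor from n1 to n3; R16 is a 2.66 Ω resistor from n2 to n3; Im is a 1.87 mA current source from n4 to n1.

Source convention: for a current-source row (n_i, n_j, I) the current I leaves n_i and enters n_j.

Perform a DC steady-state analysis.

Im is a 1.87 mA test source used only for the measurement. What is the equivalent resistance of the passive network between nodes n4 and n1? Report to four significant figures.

R_eq = 83.17 Ω

Apply KCL at each of the 6 non-ground nodes and solve the resulting linear system.
Node n1: branches {R1, R4, R11, R13, R15, Im} → V_1 = 0.004385
Node n2: branches {R7, R10, R11, R16} → V_2 = 0.001426
Node n3: branches {R2, R4, R5, R8, R12, R14, R15, R16} → V_3 = 0.001447
Node n4: branches {R2, R5, R6, R7, Im} → V_4 = -0.1511
Node n5: branches {R1, R12} → V_5 = 0.004342
Node n6: branches {R3, R9, R13} → V_6 = 1.030e-06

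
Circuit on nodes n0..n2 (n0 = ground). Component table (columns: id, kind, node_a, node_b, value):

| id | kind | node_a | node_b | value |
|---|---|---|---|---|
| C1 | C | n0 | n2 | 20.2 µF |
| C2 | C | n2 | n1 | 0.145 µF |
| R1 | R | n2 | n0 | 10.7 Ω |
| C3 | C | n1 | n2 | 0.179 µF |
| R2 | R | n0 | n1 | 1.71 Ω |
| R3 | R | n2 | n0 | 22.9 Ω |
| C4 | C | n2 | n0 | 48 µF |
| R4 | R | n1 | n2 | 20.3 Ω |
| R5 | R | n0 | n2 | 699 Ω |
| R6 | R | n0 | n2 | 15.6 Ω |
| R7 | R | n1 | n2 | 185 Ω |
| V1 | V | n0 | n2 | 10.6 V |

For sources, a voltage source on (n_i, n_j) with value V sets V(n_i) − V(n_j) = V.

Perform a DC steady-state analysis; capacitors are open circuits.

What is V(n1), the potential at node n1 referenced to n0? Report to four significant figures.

-0.9062 V

Element admittances at DC:
  Y(C1) = 0.000 S between n0,n2
  Y(C2) = 0.000 S between n2,n1
  Y(R1) = 0.09346 S between n2,n0
  Y(C3) = 0.000 S between n1,n2
  Y(R2) = 0.5848 S between n0,n1
  Y(R3) = 0.04367 S between n2,n0
  Y(C4) = 0.000 S between n2,n0
  Y(R4) = 0.04926 S between n1,n2
  Y(R5) = 0.001431 S between n0,n2
  Y(R6) = 0.06410 S between n0,n2
  Y(R7) = 0.005405 S between n1,n2
  V1: constraint V(n0)−V(n2) = 10.6
Assemble and solve the 3×3 MNA system:
  V(n1)=-0.9062  V(n2)=-10.60
  i(V1)=-2.678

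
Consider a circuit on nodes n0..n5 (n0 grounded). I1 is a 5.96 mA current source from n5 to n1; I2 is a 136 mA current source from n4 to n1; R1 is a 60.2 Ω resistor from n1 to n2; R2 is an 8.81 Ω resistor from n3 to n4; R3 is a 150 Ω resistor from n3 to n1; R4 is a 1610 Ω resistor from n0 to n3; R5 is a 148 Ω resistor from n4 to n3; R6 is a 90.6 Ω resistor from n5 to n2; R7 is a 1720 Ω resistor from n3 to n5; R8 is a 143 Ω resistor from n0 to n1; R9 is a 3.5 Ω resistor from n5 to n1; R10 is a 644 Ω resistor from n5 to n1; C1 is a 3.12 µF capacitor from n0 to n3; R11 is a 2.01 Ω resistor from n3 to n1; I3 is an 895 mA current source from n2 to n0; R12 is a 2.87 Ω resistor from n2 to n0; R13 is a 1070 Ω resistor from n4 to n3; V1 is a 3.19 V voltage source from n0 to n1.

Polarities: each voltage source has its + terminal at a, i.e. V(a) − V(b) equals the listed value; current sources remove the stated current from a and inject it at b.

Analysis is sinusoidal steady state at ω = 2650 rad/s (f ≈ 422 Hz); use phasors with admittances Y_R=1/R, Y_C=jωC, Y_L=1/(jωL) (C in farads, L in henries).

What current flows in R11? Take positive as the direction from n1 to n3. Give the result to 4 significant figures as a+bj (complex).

0.1315-0.02812j A

MNA unknowns: 5 node voltages V₁..V_5 plus 1 source current (V1)
I1: z[5]−=0.00596, z[1]+=0.00596
I2: z[4]−=0.136, z[1]+=0.136
R1: Y=0.01661+0.000j on G[1,2]
R2: Y=0.1135+0.000j on G[3,4]
R3: Y=0.006667+0.000j on G[3,1]
R4: Y=0.0006211+0.000j on G[0,3]
R5: Y=0.006757+0.000j on G[4,3]
R6: Y=0.01104+0.000j on G[5,2]
R7: Y=0.0005814+0.000j on G[3,5]
R8: Y=0.006993+0.000j on G[0,1]
R9: Y=0.2857+0.000j on G[5,1]
R10: Y=0.001553+0.000j on G[5,1]
C1: Y=0.000+0.008268j on G[0,3]
R11: Y=0.4975+0.000j on G[3,1]
I3: z[2]−=0.895, z[0]+=0.895
R12: Y=0.3484+0.000j on G[2,0]
R13: Y=0.0009346+0.000j on G[4,3]
V1: row V0−V1=3.19, i_V1 at 0,1
solve → V1=-3.190+0.000j, V2=-2.614+3.230e-06j, V3=-3.454+0.05651j, V4=-4.576+0.05651j, V5=-3.189+0.0001100j
aux → i_V1=-0.04083-0.02852j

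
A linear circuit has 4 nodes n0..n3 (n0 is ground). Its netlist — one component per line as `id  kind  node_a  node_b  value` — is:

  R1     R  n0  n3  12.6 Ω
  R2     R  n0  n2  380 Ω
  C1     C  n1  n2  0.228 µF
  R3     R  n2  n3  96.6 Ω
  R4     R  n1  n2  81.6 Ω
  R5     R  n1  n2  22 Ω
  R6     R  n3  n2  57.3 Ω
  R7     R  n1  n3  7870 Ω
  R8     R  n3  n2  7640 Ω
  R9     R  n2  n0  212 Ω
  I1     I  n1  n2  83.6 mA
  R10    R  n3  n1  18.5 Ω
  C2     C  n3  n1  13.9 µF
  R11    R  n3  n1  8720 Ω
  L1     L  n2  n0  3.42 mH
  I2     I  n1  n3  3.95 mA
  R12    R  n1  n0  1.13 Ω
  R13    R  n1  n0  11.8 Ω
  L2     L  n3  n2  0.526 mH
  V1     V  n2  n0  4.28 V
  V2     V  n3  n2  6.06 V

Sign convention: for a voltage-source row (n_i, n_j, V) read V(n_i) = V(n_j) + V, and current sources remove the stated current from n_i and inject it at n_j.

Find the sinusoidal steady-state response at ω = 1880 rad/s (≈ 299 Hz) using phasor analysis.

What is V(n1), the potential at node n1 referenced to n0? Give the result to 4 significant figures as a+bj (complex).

0.6722+0.2350j V

Element admittances at ω=1880 rad/s:
  Y(R1) = 0.07937+0.000j S between n0,n3
  Y(R2) = 0.002632+0.000j S between n0,n2
  Y(C1) = 0.000+0.0004286j S between n1,n2
  Y(R3) = 0.01035+0.000j S between n2,n3
  Y(R4) = 0.01225+0.000j S between n1,n2
  Y(R5) = 0.04545+0.000j S between n1,n2
  Y(R6) = 0.01745+0.000j S between n3,n2
  Y(R7) = 0.0001271+0.000j S between n1,n3
  Y(R8) = 0.0001309+0.000j S between n3,n2
  Y(R9) = 0.004717+0.000j S between n2,n0
  I1: injects 0.0836 A into n2 (from n1)
  Y(R10) = 0.05405+0.000j S between n3,n1
  Y(C2) = 0.000+0.02613j S between n3,n1
  Y(R11) = 0.0001147+0.000j S between n3,n1
  Y(L1) = 0.000-0.1555j S between n2,n0
  I2: injects 0.00395 A into n3 (from n1)
  Y(R12) = 0.8850+0.000j S between n1,n0
  Y(R13) = 0.08475+0.000j S between n1,n0
  Y(L2) = 0.000-1.011j S between n3,n2
  V1: constraint V(n2)−V(n0) = 4.28
  V2: constraint V(n3)−V(n2) = 6.06
Assemble and solve the 5×5 MNA system:
  V(n1)=0.6722+0.2350j  V(n2)=4.280+0.000j  V(n3)=10.34+0.000j
  i(V1)=-1.504+0.4378j  i(V2)=-1.517+5.888j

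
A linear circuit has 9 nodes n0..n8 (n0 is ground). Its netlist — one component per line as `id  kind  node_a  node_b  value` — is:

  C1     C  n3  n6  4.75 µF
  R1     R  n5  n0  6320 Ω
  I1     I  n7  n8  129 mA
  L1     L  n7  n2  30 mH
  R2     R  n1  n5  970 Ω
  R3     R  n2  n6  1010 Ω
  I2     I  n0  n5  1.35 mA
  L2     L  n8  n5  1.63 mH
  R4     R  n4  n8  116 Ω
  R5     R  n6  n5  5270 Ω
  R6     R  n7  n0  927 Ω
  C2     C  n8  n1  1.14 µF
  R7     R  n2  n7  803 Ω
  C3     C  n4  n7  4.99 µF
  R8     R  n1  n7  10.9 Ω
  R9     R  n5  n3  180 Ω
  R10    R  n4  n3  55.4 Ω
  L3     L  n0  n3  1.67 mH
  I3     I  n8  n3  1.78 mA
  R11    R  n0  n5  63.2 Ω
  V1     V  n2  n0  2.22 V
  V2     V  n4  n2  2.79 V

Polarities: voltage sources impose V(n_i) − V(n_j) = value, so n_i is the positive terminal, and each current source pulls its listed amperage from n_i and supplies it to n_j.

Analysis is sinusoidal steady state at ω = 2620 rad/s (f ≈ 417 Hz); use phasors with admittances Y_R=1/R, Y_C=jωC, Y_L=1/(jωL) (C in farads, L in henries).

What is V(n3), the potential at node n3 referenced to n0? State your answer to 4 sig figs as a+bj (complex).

Element admittances at ω=2620 rad/s:
  Y(C1) = 0.000+0.01245j S between n3,n6
  Y(R1) = 0.0001582+0.000j S between n5,n0
  I1: injects 0.129 A into n8 (from n7)
  Y(L1) = 0.000-0.01272j S between n7,n2
  Y(R2) = 0.001031+0.000j S between n1,n5
  Y(R3) = 0.0009901+0.000j S between n2,n6
  I2: injects 0.00135 A into n5 (from n0)
  Y(L2) = 0.000-0.2342j S between n8,n5
  Y(R4) = 0.008621+0.000j S between n4,n8
  Y(R5) = 0.0001898+0.000j S between n6,n5
  Y(R6) = 0.001079+0.000j S between n7,n0
  Y(C2) = 0.000+0.002987j S between n8,n1
  Y(R7) = 0.001245+0.000j S between n2,n7
  Y(C3) = 0.000+0.01307j S between n4,n7
  Y(R8) = 0.09174+0.000j S between n1,n7
  Y(R9) = 0.005556+0.000j S between n5,n3
  Y(R10) = 0.01805+0.000j S between n4,n3
  Y(L3) = 0.000-0.2286j S between n0,n3
  I3: injects 0.00178 A into n3 (from n8)
  Y(R11) = 0.01582+0.000j S between n0,n5
  V1: constraint V(n2)−V(n0) = 2.22
  V2: constraint V(n4)−V(n2) = 2.79
Assemble and solve the 10×10 MNA system:
  V(n1)=-11.21+24.86j  V(n2)=2.220+0.000j  V(n3)=0.06335+0.4738j  V(n4)=5.010+0.000j  V(n5)=2.682-0.5199j  V(n6)=0.03084+0.2592j  V(n7)=-12.19+24.69j  V(n8)=2.854-0.2172j
  i(V1)=-0.1367-0.003849j  i(V2)=-0.4307-0.2182j

0.06335+0.4738j V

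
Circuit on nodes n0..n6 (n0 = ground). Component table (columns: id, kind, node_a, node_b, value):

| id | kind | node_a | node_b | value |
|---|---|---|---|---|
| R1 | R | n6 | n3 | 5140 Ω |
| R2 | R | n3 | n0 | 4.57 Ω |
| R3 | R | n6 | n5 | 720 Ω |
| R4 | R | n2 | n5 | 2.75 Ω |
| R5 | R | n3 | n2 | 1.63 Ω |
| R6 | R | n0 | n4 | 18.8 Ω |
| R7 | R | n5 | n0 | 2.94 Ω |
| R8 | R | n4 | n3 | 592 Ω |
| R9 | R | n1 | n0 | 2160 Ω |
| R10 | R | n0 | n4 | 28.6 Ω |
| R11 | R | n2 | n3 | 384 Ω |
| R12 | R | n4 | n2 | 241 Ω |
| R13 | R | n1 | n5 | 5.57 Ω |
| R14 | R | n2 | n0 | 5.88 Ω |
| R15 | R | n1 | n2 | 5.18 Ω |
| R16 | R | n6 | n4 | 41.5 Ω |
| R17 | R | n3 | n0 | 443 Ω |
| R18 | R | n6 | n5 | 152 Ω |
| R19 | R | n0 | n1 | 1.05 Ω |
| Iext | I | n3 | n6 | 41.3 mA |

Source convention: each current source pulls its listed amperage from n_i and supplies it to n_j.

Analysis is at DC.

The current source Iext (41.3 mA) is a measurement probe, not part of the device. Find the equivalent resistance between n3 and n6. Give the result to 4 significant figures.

Element admittances at DC:
  Y(R1) = 0.0001946 S between n6,n3
  Y(R2) = 0.2188 S between n3,n0
  Y(R3) = 0.001389 S between n6,n5
  Y(R4) = 0.3636 S between n2,n5
  Y(R5) = 0.6135 S between n3,n2
  Y(R6) = 0.05319 S between n0,n4
  Y(R7) = 0.3401 S between n5,n0
  Y(R8) = 0.001689 S between n4,n3
  Y(R9) = 0.0004630 S between n1,n0
  Y(R10) = 0.03497 S between n0,n4
  Y(R11) = 0.002604 S between n2,n3
  Y(R12) = 0.004149 S between n4,n2
  Y(R13) = 0.1795 S between n1,n5
  Y(R14) = 0.1701 S between n2,n0
  Y(R15) = 0.1931 S between n1,n2
  Y(R16) = 0.02410 S between n6,n4
  Y(R17) = 0.002257 S between n3,n0
  Y(R18) = 0.006579 S between n6,n5
  Y(R19) = 0.9524 S between n0,n1
  Iext: injects 0.0413 A into n6 (from n3)
Assemble and solve the 6×6 MNA system:
  V(n1)=-0.005014  V(n2)=-0.03336  V(n3)=-0.07276  V(n4)=0.3054  V(n5)=-0.001144  V(n6)=1.508

R_eq = 38.27 Ω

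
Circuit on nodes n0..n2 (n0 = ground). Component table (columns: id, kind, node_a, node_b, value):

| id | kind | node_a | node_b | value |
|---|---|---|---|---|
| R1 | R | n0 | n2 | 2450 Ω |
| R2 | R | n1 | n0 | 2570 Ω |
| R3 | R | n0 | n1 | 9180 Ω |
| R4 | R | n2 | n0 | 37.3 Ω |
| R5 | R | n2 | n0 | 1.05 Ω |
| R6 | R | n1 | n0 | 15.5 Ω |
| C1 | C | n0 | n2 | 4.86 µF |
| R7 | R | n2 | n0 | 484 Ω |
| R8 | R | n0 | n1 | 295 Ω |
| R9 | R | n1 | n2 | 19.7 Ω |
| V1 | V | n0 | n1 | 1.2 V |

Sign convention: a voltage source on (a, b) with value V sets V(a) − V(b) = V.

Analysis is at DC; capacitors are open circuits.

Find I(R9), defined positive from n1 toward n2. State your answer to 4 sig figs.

-0.05792 A

MNA unknowns: 2 node voltages V₁..V_2 plus 1 source current (V1)
R1: Y=0.0004082 on G[0,2]
R2: Y=0.0003891 on G[1,0]
R3: Y=0.0001089 on G[0,1]
R4: Y=0.02681 on G[2,0]
R5: Y=0.9524 on G[2,0]
R6: Y=0.06452 on G[1,0]
C1: Y=0.000 on G[0,2]
R7: Y=0.002066 on G[2,0]
R8: Y=0.003390 on G[0,1]
R9: Y=0.05076 on G[1,2]
V1: row V0−V1=1.2, i_V1 at 0,1
solve → V1=-1.200, V2=-0.05900
aux → i_V1=-0.1400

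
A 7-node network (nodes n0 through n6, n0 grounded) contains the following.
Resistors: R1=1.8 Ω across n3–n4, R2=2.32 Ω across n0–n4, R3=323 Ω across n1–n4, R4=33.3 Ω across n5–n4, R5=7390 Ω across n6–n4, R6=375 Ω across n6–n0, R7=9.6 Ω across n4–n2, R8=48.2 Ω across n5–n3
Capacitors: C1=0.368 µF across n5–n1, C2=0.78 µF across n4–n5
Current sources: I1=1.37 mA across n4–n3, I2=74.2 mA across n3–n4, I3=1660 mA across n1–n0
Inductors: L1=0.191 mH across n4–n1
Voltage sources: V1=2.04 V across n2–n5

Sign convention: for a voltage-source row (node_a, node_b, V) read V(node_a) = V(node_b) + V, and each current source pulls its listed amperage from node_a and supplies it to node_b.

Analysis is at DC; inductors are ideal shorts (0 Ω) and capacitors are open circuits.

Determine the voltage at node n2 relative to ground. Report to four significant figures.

-3.205 V

MNA unknowns: 6 node voltages V₁..V_6 plus 2 source currents (L1, V1)
R1: Y=0.5556 on G[3,4]
C1: Y=0.000 on G[5,1]
R2: Y=0.4310 on G[0,4]
I1: z[4]−=0.00137, z[3]+=0.00137
I2: z[3]−=0.0742, z[4]+=0.0742
R3: Y=0.003096 on G[1,4]
C2: Y=0.000 on G[4,5]
R4: Y=0.03003 on G[5,4]
R5: Y=0.0001353 on G[6,4]
I3: z[1]−=1.66, z[0]+=1.66
R6: Y=0.002667 on G[6,0]
R7: Y=0.1042 on G[4,2]
R8: Y=0.02075 on G[5,3]
L1: row V4−V1=0, i_L1 at 4,1
V1: row V2−V5=2.04, i_V1 at 2,5
solve → V1=-3.850, V2=-3.205, V3=-4.027, V4=-3.850, V5=-5.245, V6=-0.1859
aux → i_L1=1.660, i_V1=-0.06718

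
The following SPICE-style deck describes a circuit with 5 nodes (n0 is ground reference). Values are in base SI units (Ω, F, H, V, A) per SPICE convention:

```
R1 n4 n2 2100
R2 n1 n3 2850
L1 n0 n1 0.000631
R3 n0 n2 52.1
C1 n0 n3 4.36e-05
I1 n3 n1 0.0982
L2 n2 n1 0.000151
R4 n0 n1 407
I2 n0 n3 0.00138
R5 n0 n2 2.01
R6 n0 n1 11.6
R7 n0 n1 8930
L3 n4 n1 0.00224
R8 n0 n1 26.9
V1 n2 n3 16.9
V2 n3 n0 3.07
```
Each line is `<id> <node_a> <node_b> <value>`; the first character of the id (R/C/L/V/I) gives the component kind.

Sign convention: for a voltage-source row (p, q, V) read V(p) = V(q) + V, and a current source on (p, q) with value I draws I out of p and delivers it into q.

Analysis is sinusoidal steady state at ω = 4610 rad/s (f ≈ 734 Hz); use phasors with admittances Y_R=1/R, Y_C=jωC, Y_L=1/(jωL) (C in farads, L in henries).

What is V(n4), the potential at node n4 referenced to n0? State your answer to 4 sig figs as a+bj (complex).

Apply KCL at each of the 4 non-ground nodes and solve the resulting linear system.
Node n1: branches {R2, L1, I1, L2, R4, R6, R7, L3, R8} → V_1 = 16.04-1.081j
Node n2: branches {R1, R3, L2, R5, V1} → V_2 = 19.97+0.000j
Node n3: branches {R2, C1, I1, I2, V1, V2} → V_3 = 3.070+0.000j
Node n4: branches {R1, L3} → V_4 = 16.03-1.062j
Source currents: i(V1)=-11.87+5.650j, i(V2)=-11.97+5.032j

16.03-1.062j V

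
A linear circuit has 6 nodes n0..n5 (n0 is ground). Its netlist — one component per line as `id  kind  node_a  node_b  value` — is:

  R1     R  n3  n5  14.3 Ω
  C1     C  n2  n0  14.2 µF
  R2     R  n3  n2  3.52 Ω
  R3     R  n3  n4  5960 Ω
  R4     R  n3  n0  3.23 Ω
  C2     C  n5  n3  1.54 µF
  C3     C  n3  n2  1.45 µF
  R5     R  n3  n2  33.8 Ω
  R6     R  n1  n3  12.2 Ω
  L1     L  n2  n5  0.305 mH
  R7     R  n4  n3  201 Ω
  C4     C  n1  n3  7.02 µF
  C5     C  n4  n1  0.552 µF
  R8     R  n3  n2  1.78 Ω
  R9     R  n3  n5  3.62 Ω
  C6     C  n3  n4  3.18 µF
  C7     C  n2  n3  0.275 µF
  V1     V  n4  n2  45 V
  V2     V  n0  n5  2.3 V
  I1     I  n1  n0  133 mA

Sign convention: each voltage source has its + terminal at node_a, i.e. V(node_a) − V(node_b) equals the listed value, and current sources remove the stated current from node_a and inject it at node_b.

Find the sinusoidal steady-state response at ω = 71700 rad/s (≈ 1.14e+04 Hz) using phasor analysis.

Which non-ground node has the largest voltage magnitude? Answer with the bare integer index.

4

MNA unknowns: 5 node voltages V₁..V_5 plus 2 source currents (V1, V2)
R1: Y=0.06993+0.000j on G[3,5]
C1: Y=0.000+1.018j on G[2,0]
R2: Y=0.2841+0.000j on G[3,2]
R3: Y=0.0001678+0.000j on G[3,4]
R4: Y=0.3096+0.000j on G[3,0]
C2: Y=0.000+0.1104j on G[5,3]
C3: Y=0.000+0.1040j on G[3,2]
R5: Y=0.02959+0.000j on G[3,2]
R6: Y=0.08197+0.000j on G[1,3]
L1: Y=0.000-0.04573j on G[2,5]
R7: Y=0.004975+0.000j on G[4,3]
C4: Y=0.000+0.5033j on G[1,3]
C5: Y=0.000+0.03958j on G[4,1]
R8: Y=0.5618+0.000j on G[3,2]
R9: Y=0.2762+0.000j on G[3,5]
C6: Y=0.000+0.2280j on G[3,4]
C7: Y=0.000+0.01972j on G[2,3]
V1: row V4−V2=45, i_V1 at 4,2
V2: row V0−V5=2.3, i_V2 at 0,5
I1: z[1]−=0.133, z[0]+=0.133
solve → V1=2.188+6.728j, V2=-4.468-0.3223j, V3=-0.7949+6.532j, V4=40.53-0.3223j, V5=-2.300+0.000j
aux → i_V1=-2.054-10.91j, i_V2=0.2150-2.527j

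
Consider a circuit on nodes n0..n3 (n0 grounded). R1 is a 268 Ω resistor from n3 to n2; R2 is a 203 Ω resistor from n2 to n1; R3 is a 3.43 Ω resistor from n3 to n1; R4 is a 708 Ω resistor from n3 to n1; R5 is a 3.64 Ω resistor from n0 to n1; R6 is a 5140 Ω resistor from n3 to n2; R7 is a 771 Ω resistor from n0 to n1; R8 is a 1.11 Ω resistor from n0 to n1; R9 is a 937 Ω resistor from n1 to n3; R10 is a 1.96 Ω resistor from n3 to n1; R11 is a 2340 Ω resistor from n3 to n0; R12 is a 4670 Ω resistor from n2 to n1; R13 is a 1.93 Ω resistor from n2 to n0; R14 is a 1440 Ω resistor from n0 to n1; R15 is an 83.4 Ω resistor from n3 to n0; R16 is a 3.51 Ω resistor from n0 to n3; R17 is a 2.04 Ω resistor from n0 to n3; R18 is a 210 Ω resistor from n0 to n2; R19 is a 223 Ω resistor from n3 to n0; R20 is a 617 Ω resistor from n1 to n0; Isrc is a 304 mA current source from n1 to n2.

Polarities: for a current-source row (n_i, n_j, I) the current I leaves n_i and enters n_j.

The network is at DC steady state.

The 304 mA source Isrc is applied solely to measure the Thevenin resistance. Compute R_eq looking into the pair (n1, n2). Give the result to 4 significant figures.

Element admittances at DC:
  Y(R1) = 0.003731 S between n3,n2
  Y(R2) = 0.004926 S between n2,n1
  Y(R3) = 0.2915 S between n3,n1
  Y(R4) = 0.001412 S between n3,n1
  Y(R5) = 0.2747 S between n0,n1
  Y(R6) = 0.0001946 S between n3,n2
  Y(R7) = 0.001297 S between n0,n1
  Y(R8) = 0.9009 S between n0,n1
  Y(R9) = 0.001067 S between n1,n3
  Y(R10) = 0.5102 S between n3,n1
  Y(R11) = 0.0004274 S between n3,n0
  Y(R12) = 0.0002141 S between n2,n1
  Y(R13) = 0.5181 S between n2,n0
  Y(R14) = 0.0006944 S between n0,n1
  Y(R15) = 0.01199 S between n3,n0
  Y(R16) = 0.2849 S between n0,n3
  Y(R17) = 0.4902 S between n0,n3
  Y(R18) = 0.004762 S between n0,n2
  Y(R19) = 0.004484 S between n3,n0
  Y(R20) = 0.001621 S between n1,n0
  Isrc: injects 0.304 A into n2 (from n1)
Assemble and solve the 3×3 MNA system:
  V(n1)=-0.1893  V(n2)=0.5689  V(n3)=-0.09375

R_eq = 2.494 Ω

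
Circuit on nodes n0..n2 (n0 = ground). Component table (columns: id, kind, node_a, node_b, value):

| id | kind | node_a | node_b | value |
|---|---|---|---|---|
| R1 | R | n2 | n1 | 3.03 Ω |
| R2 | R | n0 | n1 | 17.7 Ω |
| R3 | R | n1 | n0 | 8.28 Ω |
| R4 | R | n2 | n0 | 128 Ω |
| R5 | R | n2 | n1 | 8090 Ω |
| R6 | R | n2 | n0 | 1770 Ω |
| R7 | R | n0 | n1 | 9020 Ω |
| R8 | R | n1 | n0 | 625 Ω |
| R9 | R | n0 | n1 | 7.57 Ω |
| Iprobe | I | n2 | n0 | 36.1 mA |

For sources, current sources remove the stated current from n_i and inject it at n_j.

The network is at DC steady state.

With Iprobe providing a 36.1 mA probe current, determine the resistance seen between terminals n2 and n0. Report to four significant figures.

R_eq = 5.933 Ω

Apply KCL at each of the 2 non-ground nodes and solve the resulting linear system.
Node n1: branches {R1, R2, R3, R5, R7, R8, R9} → V_1 = -0.1103
Node n2: branches {R1, R4, R5, R6, Iprobe} → V_2 = -0.2142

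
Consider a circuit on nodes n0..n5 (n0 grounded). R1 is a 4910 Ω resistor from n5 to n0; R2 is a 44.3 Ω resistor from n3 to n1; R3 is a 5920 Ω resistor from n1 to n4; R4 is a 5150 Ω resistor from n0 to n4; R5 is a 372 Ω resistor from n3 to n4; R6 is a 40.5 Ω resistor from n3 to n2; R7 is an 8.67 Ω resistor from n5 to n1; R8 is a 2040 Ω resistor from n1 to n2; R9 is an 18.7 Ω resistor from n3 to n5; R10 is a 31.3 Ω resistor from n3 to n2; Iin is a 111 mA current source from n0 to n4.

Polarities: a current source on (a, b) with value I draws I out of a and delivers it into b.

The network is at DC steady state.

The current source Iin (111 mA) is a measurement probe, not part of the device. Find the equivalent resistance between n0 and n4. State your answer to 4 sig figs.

R_eq = 2605. Ω

MNA unknowns: 5 node voltages V₁..V_5
R1: Y=0.0002037 on G[5,0]
R2: Y=0.02257 on G[3,1]
R3: Y=0.0001689 on G[1,4]
R4: Y=0.0001942 on G[0,4]
R5: Y=0.002688 on G[3,4]
R6: Y=0.02469 on G[3,2]
R7: Y=0.1153 on G[5,1]
R8: Y=0.0004902 on G[1,2]
R9: Y=0.05348 on G[3,5]
R10: Y=0.03195 on G[3,2]
Iin: z[0]−=0.111, z[4]+=0.111
solve → V1=269.4, V2=270.0, V3=270.0, V4=289.2, V5=269.3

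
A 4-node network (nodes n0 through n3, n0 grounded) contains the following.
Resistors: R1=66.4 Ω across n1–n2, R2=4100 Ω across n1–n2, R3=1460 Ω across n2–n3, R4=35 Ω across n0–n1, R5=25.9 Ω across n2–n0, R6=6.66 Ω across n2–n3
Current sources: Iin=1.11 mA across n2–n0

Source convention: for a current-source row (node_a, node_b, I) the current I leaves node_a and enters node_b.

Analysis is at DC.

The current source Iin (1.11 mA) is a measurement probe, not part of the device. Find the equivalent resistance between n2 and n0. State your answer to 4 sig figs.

MNA unknowns: 3 node voltages V₁..V_3
R1: Y=0.01506 on G[1,2]
R2: Y=0.0002439 on G[1,2]
R3: Y=0.0006849 on G[2,3]
R4: Y=0.02857 on G[0,1]
R5: Y=0.03861 on G[2,0]
R6: Y=0.1502 on G[2,3]
Iin: z[2]−=0.00111, z[0]+=0.00111
solve → V1=-0.007971, V2=-0.02285, V3=-0.02285

R_eq = 20.59 Ω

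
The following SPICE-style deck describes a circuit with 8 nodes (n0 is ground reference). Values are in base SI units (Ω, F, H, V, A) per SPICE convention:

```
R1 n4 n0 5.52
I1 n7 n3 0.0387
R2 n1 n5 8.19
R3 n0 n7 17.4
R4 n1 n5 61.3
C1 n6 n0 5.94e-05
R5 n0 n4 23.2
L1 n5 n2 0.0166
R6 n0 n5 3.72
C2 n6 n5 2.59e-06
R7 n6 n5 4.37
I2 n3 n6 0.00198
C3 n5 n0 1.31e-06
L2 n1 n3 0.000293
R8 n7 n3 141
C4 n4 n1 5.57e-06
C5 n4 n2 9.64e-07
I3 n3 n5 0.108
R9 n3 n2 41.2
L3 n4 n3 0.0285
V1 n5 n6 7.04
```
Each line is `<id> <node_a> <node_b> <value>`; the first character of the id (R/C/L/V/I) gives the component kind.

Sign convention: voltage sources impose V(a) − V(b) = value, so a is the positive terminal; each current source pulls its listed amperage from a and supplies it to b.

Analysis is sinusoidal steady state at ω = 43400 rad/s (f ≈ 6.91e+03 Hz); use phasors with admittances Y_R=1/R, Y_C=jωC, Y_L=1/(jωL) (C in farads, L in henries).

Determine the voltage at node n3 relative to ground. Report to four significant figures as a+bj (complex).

Apply KCL at each of the 7 non-ground nodes and solve the resulting linear system.
Node n1: branches {R2, R4, L2, C4} → V_1 = 3.024-0.6453j
Node n2: branches {L1, C5, R9} → V_2 = 0.4182-0.1022j
Node n3: branches {I1, I2, L2, R8, I3, R9, L3} → V_3 = 2.164-2.285j
Node n4: branches {R1, R5, C4, C5, L3} → V_4 = 1.894+0.9418j
Node n5: branches {R2, R4, L1, R6, C2, R7, C3, I3, V1} → V_5 = 6.728+0.8397j
Node n6: branches {C1, C2, R7, I2, V1} → V_6 = -0.3123+0.8397j
Node n7: branches {I1, R3, R8} → V_7 = -0.3617-0.2510j
Source currents: i(V1)=-3.778-1.596j

2.164-2.285j V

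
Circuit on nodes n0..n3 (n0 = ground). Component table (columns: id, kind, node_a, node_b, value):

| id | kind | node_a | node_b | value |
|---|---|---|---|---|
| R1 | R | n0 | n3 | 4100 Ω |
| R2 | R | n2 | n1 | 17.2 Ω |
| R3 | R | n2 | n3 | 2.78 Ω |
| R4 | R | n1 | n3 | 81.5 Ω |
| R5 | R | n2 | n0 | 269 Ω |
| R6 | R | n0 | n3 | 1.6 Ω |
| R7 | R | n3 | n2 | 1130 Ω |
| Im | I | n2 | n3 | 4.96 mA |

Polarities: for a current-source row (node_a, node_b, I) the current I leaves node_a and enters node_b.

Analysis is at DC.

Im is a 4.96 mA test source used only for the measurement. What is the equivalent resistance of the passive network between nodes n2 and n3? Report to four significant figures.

MNA unknowns: 3 node voltages V₁..V_3
R1: Y=0.0002439 on G[0,3]
R2: Y=0.05814 on G[2,1]
R3: Y=0.3597 on G[2,3]
R4: Y=0.01227 on G[1,3]
R5: Y=0.003717 on G[2,0]
R6: Y=0.6250 on G[0,3]
R7: Y=0.0008850 on G[3,2]
Im: z[2]−=0.00496, z[3]+=0.00496
solve → V1=-0.01086, V2=-0.01317, V3=7.830e-05

R_eq = 2.671 Ω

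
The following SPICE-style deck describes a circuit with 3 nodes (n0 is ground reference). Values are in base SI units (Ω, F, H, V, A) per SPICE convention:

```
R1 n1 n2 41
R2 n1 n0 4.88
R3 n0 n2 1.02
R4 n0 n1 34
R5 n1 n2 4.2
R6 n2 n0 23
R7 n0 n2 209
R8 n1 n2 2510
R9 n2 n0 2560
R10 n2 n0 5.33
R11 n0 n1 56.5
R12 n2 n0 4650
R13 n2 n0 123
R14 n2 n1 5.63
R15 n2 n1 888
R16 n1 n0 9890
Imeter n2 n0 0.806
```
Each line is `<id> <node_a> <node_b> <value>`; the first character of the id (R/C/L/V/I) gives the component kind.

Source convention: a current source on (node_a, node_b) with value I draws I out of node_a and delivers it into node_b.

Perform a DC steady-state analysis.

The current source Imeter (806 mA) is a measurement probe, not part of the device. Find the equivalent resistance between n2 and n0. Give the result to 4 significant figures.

Element admittances at DC:
  Y(R1) = 0.02439 S between n1,n2
  Y(R2) = 0.2049 S between n1,n0
  Y(R3) = 0.9804 S between n0,n2
  Y(R4) = 0.02941 S between n0,n1
  Y(R5) = 0.2381 S between n1,n2
  Y(R6) = 0.04348 S between n2,n0
  Y(R7) = 0.004785 S between n0,n2
  Y(R8) = 0.0003984 S between n1,n2
  Y(R9) = 0.0003906 S between n2,n0
  Y(R10) = 0.1876 S between n2,n0
  Y(R11) = 0.01770 S between n0,n1
  Y(R12) = 0.0002151 S between n2,n0
  Y(R13) = 0.008130 S between n2,n0
  Y(R14) = 0.1776 S between n2,n1
  Y(R15) = 0.001126 S between n2,n1
  Y(R16) = 0.0001011 S between n1,n0
  Imeter: injects 0.806 A into n0 (from n2)
Assemble and solve the 2×2 MNA system:
  V(n1)=-0.3703  V(n2)=-0.5817

R_eq = 0.7218 Ω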